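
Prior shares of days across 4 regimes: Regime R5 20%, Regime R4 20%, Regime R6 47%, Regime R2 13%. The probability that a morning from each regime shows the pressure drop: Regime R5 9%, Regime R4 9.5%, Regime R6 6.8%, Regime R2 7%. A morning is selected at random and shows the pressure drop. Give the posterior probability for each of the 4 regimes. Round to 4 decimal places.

Unnormalized posteriors (prior × likelihood):
  Regime R5: 0.2 × 0.09 = 0.018
  Regime R4: 0.2 × 0.095 = 0.019
  Regime R6: 0.47 × 0.068 = 0.03196
  Regime R2: 0.13 × 0.07 = 0.0091
Normalizing constant = 0.07806.
P(Regime R5 | drop) = 0.018/0.07806 ≈ 0.2306
P(Regime R4 | drop) = 0.019/0.07806 ≈ 0.2434
P(Regime R6 | drop) = 0.03196/0.07806 ≈ 0.4094
P(Regime R2 | drop) = 0.0091/0.07806 ≈ 0.1166
(Check: 0.2306+0.2434+0.4094+0.1166 = 1.0000.)

Regime R5 0.2306, Regime R4 0.2434, Regime R6 0.4094, Regime R2 0.1166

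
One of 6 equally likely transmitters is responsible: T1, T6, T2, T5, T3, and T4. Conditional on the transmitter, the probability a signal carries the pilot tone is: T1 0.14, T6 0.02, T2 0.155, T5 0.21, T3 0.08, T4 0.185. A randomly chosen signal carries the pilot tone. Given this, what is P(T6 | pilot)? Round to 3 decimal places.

Since the prior is uniform, the posterior is proportional to the likelihood:
  T1: 0.14
  T6: 0.02
  T2: 0.155
  T5: 0.21
  T3: 0.08
  T4: 0.185
Normalizing constant = 0.79.
P(T6 | evidence) = 0.02 / 0.79 ≈ 0.025.

0.025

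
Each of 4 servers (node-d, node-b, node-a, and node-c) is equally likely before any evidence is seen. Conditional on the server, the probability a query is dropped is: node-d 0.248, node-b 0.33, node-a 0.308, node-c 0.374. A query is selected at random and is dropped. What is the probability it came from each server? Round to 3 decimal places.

node-d 0.197, node-b 0.262, node-a 0.244, node-c 0.297

Since the prior is uniform, the posterior is proportional to the likelihood:
  node-d: 0.248
  node-b: 0.33
  node-a: 0.308
  node-c: 0.374
Sum = 1.26.
P(node-d | dropped) = 0.248/1.26 ≈ 0.197
P(node-b | dropped) = 0.33/1.26 ≈ 0.262
P(node-a | dropped) = 0.308/1.26 ≈ 0.244
P(node-c | dropped) = 0.374/1.26 ≈ 0.297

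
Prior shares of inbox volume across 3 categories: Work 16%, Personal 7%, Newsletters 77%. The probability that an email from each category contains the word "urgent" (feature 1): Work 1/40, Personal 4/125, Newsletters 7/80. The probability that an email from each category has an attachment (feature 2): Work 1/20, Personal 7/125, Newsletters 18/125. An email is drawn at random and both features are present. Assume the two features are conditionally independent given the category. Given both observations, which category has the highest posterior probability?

By Bayes' rule, posterior ∝ prior × likelihood:
  Work: 0.16 × 0.025 × 0.05 = 0.0002
  Personal: 0.07 × 0.032 × 0.056 = 0.00012544
  Newsletters: 0.77 × 0.0875 × 0.144 = 0.009702
Total = 0.01002744.
Largest term belongs to Newsletters, so Newsletters is most probable.

Newsletters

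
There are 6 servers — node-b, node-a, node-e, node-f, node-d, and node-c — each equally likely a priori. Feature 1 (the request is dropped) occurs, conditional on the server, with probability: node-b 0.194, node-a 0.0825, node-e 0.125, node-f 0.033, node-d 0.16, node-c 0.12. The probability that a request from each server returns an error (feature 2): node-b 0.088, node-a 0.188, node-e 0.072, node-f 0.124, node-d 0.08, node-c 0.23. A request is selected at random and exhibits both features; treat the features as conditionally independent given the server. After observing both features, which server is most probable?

Since the prior is uniform, the posterior is proportional to the likelihood:
  node-b: 0.194 × 0.088 = 0.017072
  node-a: 0.0825 × 0.188 = 0.01551
  node-e: 0.125 × 0.072 = 0.009
  node-f: 0.033 × 0.124 = 0.004092
  node-d: 0.16 × 0.08 = 0.0128
  node-c: 0.12 × 0.23 = 0.0276
Total = 0.086074.
Largest term belongs to node-c, so node-c is most probable.

node-c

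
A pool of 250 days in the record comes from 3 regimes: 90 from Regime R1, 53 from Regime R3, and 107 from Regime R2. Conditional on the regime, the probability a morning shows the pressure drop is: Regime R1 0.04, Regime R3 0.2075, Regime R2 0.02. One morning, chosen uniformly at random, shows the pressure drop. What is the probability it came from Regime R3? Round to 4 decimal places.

Prior × likelihood for each hypothesis:
  Regime R1: 0.36 × 0.04 = 0.0144
  Regime R3: 0.212 × 0.2075 = 0.04399
  Regime R2: 0.428 × 0.02 = 0.00856
Total = 0.06695.
P(Regime R3 | evidence) = 0.04399 / 0.06695 ≈ 0.6571.

0.6571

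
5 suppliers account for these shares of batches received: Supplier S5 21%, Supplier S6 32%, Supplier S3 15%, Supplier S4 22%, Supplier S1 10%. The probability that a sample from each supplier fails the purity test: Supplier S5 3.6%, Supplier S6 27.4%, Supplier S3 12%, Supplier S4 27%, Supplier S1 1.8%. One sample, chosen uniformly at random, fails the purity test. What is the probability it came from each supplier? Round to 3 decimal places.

Supplier S5 0.043, Supplier S6 0.503, Supplier S3 0.103, Supplier S4 0.341, Supplier S1 0.010

By Bayes' rule, posterior ∝ prior × likelihood:
  Supplier S5: 0.21 × 0.036 = 0.00756
  Supplier S6: 0.32 × 0.274 = 0.08768
  Supplier S3: 0.15 × 0.12 = 0.018
  Supplier S4: 0.22 × 0.27 = 0.0594
  Supplier S1: 0.1 × 0.018 = 0.0018
Sum = 0.17444.
P(Supplier S5 | off-spec) = 0.00756/0.17444 ≈ 0.043
P(Supplier S6 | off-spec) = 0.08768/0.17444 ≈ 0.503
P(Supplier S3 | off-spec) = 0.018/0.17444 ≈ 0.103
P(Supplier S4 | off-spec) = 0.0594/0.17444 ≈ 0.341
P(Supplier S1 | off-spec) = 0.0018/0.17444 ≈ 0.010
(Check: 0.043+0.503+0.103+0.341+0.010 = 1.000.)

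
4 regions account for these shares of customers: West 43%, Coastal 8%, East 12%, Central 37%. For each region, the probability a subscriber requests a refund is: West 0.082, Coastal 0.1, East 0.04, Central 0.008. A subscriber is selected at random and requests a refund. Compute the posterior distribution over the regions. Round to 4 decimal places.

West 0.6911, Coastal 0.1568, East 0.0941, Central 0.0580

Compute prior × likelihood for every hypothesis:
  West: 0.43 × 0.082 = 0.03526
  Coastal: 0.08 × 0.1 = 0.008
  East: 0.12 × 0.04 = 0.0048
  Central: 0.37 × 0.008 = 0.00296
Sum = 0.05102.
P(West | refund) = 0.03526/0.05102 ≈ 0.6911
P(Coastal | refund) = 0.008/0.05102 ≈ 0.1568
P(East | refund) = 0.0048/0.05102 ≈ 0.0941
P(Central | refund) = 0.00296/0.05102 ≈ 0.0580
(Check: 0.6911+0.1568+0.0941+0.0580 = 1.0000.)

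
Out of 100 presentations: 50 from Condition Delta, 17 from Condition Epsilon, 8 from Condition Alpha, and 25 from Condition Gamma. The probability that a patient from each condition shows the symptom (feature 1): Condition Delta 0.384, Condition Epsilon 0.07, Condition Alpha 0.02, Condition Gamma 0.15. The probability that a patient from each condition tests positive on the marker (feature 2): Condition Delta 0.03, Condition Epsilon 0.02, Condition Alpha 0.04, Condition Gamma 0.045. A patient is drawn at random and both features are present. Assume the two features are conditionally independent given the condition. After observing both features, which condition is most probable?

Prior × likelihood for each hypothesis:
  Condition Delta: 0.5 × 0.384 × 0.03 = 0.00576
  Condition Epsilon: 0.17 × 0.07 × 0.02 = 0.000238
  Condition Alpha: 0.08 × 0.02 × 0.04 = 0.000064
  Condition Gamma: 0.25 × 0.15 × 0.045 = 0.0016875
Sum = 0.0077495.
Largest term belongs to Condition Delta, so Condition Delta is most probable.

Condition Delta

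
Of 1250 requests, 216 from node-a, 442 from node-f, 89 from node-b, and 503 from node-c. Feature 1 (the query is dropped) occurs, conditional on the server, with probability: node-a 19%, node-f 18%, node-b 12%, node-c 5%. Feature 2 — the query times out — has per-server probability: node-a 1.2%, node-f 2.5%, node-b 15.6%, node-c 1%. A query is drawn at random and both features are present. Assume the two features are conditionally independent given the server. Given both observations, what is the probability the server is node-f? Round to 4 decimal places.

Prior × likelihood for each hypothesis:
  node-a: 0.1728 × 0.19 × 0.012 = 0.000393984
  node-f: 0.3536 × 0.18 × 0.025 = 0.0015912
  node-b: 0.0712 × 0.12 × 0.156 = 0.001332864
  node-c: 0.4024 × 0.05 × 0.01 = 0.0002012
Normalizing constant = 0.003519248.
P(node-f | evidence) = 0.0015912 / 0.003519248 ≈ 0.4521.

0.4521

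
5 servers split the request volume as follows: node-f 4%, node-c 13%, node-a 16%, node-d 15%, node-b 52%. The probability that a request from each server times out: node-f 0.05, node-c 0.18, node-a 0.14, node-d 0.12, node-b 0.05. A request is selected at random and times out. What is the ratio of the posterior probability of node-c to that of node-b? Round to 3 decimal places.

By Bayes' rule, posterior ∝ prior × likelihood:
  node-f: 0.04 × 0.05 = 0.002
  node-c: 0.13 × 0.18 = 0.0234
  node-a: 0.16 × 0.14 = 0.0224
  node-d: 0.15 × 0.12 = 0.018
  node-b: 0.52 × 0.05 = 0.026
Total = 0.0918.
The ratio is 0.0234 / 0.026 (the normalizer cancels) = 0.900.

0.900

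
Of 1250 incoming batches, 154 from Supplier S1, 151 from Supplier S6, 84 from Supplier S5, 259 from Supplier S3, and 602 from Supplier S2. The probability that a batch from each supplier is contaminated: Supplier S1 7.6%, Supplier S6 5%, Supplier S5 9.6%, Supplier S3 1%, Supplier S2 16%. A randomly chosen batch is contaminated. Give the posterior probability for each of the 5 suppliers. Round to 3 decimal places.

By Bayes' rule, posterior ∝ prior × likelihood:
  Supplier S1: 0.1232 × 0.076 = 0.0093632
  Supplier S6: 0.1208 × 0.05 = 0.00604
  Supplier S5: 0.0672 × 0.096 = 0.0064512
  Supplier S3: 0.2072 × 0.01 = 0.002072
  Supplier S2: 0.4816 × 0.16 = 0.077056
Normalizing constant = 0.1009824.
P(Supplier S1 | contaminated) = 0.0093632/0.1009824 ≈ 0.093
P(Supplier S6 | contaminated) = 0.00604/0.1009824 ≈ 0.060
P(Supplier S5 | contaminated) = 0.0064512/0.1009824 ≈ 0.064
P(Supplier S3 | contaminated) = 0.002072/0.1009824 ≈ 0.021
P(Supplier S2 | contaminated) = 0.077056/0.1009824 ≈ 0.763

Supplier S1 0.093, Supplier S6 0.060, Supplier S5 0.064, Supplier S3 0.021, Supplier S2 0.763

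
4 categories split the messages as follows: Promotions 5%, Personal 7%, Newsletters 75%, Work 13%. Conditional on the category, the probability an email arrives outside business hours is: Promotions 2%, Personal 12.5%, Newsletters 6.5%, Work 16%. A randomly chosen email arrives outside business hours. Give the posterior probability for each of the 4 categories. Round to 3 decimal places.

Compute prior × likelihood for every hypothesis:
  Promotions: 0.05 × 0.02 = 0.001
  Personal: 0.07 × 0.125 = 0.00875
  Newsletters: 0.75 × 0.065 = 0.04875
  Work: 0.13 × 0.16 = 0.0208
Sum = 0.0793.
P(Promotions | off-hours) = 0.001/0.0793 ≈ 0.013
P(Personal | off-hours) = 0.00875/0.0793 ≈ 0.110
P(Newsletters | off-hours) = 0.04875/0.0793 ≈ 0.615
P(Work | off-hours) = 0.0208/0.0793 ≈ 0.262

Promotions 0.013, Personal 0.110, Newsletters 0.615, Work 0.262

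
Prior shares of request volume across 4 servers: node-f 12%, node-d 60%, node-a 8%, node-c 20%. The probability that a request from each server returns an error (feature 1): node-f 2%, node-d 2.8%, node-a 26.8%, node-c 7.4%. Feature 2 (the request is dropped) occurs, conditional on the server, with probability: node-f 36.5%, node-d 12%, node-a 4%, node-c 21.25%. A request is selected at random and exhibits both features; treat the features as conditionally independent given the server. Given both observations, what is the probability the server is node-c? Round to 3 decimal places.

Prior × likelihood for each hypothesis:
  node-f: 0.12 × 0.02 × 0.365 = 0.000876
  node-d: 0.6 × 0.028 × 0.12 = 0.002016
  node-a: 0.08 × 0.268 × 0.04 = 0.0008576
  node-c: 0.2 × 0.074 × 0.2125 = 0.003145
Total = 0.0068946.
P(node-c | evidence) = 0.003145 / 0.0068946 ≈ 0.456.

0.456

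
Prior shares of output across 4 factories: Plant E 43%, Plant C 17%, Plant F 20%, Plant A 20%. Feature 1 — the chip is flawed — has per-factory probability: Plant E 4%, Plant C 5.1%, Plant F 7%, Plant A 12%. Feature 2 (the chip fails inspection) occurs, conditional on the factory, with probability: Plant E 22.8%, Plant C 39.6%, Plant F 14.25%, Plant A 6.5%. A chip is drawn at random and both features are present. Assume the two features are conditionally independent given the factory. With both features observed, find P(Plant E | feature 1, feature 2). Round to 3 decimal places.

Prior × likelihood for each hypothesis:
  Plant E: 0.43 × 0.04 × 0.228 = 0.0039216
  Plant C: 0.17 × 0.051 × 0.396 = 0.00343332
  Plant F: 0.2 × 0.07 × 0.1425 = 0.001995
  Plant A: 0.2 × 0.12 × 0.065 = 0.00156
Normalizing constant = 0.01090992.
P(Plant E | evidence) = 0.0039216 / 0.01090992 ≈ 0.359.

0.359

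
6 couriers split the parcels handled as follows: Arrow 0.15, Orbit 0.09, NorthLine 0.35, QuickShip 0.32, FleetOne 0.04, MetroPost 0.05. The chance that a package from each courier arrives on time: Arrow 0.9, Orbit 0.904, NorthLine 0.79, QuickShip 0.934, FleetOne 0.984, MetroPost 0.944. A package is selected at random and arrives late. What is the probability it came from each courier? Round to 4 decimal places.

Arrow 0.1233, Orbit 0.0710, NorthLine 0.6039, QuickShip 0.1735, FleetOne 0.0053, MetroPost 0.0230

Taking complements, P(late | each) = Arrow 0.1, Orbit 0.096, NorthLine 0.21, QuickShip 0.066, FleetOne 0.016, MetroPost 0.056.
Compute prior × likelihood for every hypothesis:
  Arrow: 0.15 × 0.1 = 0.015
  Orbit: 0.09 × 0.096 = 0.00864
  NorthLine: 0.35 × 0.21 = 0.0735
  QuickShip: 0.32 × 0.066 = 0.02112
  FleetOne: 0.04 × 0.016 = 0.00064
  MetroPost: 0.05 × 0.056 = 0.0028
Normalizing constant = 0.1217.
P(Arrow | late) = 0.015/0.1217 ≈ 0.1233
P(Orbit | late) = 0.00864/0.1217 ≈ 0.0710
P(NorthLine | late) = 0.0735/0.1217 ≈ 0.6039
P(QuickShip | late) = 0.02112/0.1217 ≈ 0.1735
P(FleetOne | late) = 0.00064/0.1217 ≈ 0.0053
P(MetroPost | late) = 0.0028/0.1217 ≈ 0.0230
(Check: 0.1233+0.0710+0.6039+0.1735+0.0053+0.0230 = 1.0000.)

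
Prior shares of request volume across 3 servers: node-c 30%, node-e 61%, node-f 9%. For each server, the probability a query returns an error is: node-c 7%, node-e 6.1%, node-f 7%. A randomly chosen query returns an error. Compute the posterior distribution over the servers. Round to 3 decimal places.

Unnormalized posteriors (prior × likelihood):
  node-c: 0.3 × 0.07 = 0.021
  node-e: 0.61 × 0.061 = 0.03721
  node-f: 0.09 × 0.07 = 0.0063
Total = 0.06451.
P(node-c | error) = 0.021/0.06451 ≈ 0.326
P(node-e | error) = 0.03721/0.06451 ≈ 0.577
P(node-f | error) = 0.0063/0.06451 ≈ 0.098

node-c 0.326, node-e 0.577, node-f 0.098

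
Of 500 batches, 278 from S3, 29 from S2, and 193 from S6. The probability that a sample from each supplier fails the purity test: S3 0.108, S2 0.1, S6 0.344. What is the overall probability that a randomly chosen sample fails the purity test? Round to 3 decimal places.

Prior × likelihood for each hypothesis:
  S3: 0.556 × 0.108 = 0.060048
  S2: 0.058 × 0.1 = 0.0058
  S6: 0.386 × 0.344 = 0.132784
P(off-spec) = 0.060048 + 0.0058 + 0.132784 = 0.198632 → 0.199.

0.199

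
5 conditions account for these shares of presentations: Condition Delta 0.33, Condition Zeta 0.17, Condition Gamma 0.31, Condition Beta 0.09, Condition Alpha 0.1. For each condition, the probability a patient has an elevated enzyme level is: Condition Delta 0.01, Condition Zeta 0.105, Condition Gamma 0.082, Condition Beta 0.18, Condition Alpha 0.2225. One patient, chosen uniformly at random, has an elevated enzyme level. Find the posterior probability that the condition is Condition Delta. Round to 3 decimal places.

Prior × likelihood for each hypothesis:
  Condition Delta: 0.33 × 0.01 = 0.0033
  Condition Zeta: 0.17 × 0.105 = 0.01785
  Condition Gamma: 0.31 × 0.082 = 0.02542
  Condition Beta: 0.09 × 0.18 = 0.0162
  Condition Alpha: 0.1 × 0.2225 = 0.02225
Sum = 0.08502.
P(Condition Delta | evidence) = 0.0033 / 0.08502 ≈ 0.039.

0.039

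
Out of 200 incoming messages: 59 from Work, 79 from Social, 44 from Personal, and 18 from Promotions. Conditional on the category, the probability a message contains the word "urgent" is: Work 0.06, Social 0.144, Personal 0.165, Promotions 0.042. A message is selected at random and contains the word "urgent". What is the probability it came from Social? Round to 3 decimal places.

By Bayes' rule, posterior ∝ prior × likelihood:
  Work: 0.295 × 0.06 = 0.0177
  Social: 0.395 × 0.144 = 0.05688
  Personal: 0.22 × 0.165 = 0.0363
  Promotions: 0.09 × 0.042 = 0.00378
Sum = 0.11466.
P(Social | evidence) = 0.05688 / 0.11466 ≈ 0.496.

0.496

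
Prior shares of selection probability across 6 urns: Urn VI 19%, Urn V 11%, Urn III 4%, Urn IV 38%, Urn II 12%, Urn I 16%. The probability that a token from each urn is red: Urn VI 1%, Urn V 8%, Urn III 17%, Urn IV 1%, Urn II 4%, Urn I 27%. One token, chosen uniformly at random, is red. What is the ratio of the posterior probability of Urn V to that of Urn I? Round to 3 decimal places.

0.204

Unnormalized posteriors (prior × likelihood):
  Urn VI: 0.19 × 0.01 = 0.0019
  Urn V: 0.11 × 0.08 = 0.0088
  Urn III: 0.04 × 0.17 = 0.0068
  Urn IV: 0.38 × 0.01 = 0.0038
  Urn II: 0.12 × 0.04 = 0.0048
  Urn I: 0.16 × 0.27 = 0.0432
Normalizing constant = 0.0693.
The ratio is 0.0088 / 0.0432 (the normalizer cancels) = 0.204.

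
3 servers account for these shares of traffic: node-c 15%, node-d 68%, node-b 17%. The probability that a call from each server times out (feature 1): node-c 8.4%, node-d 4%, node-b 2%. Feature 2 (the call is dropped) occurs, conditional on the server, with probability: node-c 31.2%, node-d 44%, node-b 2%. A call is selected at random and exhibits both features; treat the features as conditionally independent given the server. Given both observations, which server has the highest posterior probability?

node-d

Compute prior × likelihood for every hypothesis:
  node-c: 0.15 × 0.084 × 0.312 = 0.0039312
  node-d: 0.68 × 0.04 × 0.44 = 0.011968
  node-b: 0.17 × 0.02 × 0.02 = 0.000068
Sum = 0.0159672.
Largest term belongs to node-d, so node-d is most probable.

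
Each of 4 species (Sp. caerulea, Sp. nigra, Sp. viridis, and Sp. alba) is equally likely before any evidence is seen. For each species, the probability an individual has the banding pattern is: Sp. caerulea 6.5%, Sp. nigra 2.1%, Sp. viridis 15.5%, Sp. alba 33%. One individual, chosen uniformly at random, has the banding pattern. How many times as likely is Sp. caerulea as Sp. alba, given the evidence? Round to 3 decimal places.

0.197

Since the prior is uniform, the posterior is proportional to the likelihood:
  Sp. caerulea: 0.065
  Sp. nigra: 0.021
  Sp. viridis: 0.155
  Sp. alba: 0.33
Sum = 0.571.
The ratio is 0.065 / 0.33 (the normalizer cancels) = 0.197.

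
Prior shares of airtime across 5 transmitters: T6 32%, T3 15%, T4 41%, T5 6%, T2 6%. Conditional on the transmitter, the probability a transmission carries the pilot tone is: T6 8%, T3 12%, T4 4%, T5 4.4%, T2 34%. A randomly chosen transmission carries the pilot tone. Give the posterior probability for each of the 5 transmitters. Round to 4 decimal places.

T6 0.3083, T3 0.2168, T4 0.1975, T5 0.0318, T2 0.2457

Unnormalized posteriors (prior × likelihood):
  T6: 0.32 × 0.08 = 0.0256
  T3: 0.15 × 0.12 = 0.018
  T4: 0.41 × 0.04 = 0.0164
  T5: 0.06 × 0.044 = 0.00264
  T2: 0.06 × 0.34 = 0.0204
Normalizing constant = 0.08304.
P(T6 | pilot) = 0.0256/0.08304 ≈ 0.3083
P(T3 | pilot) = 0.018/0.08304 ≈ 0.2168
P(T4 | pilot) = 0.0164/0.08304 ≈ 0.1975
P(T5 | pilot) = 0.00264/0.08304 ≈ 0.0318
P(T2 | pilot) = 0.0204/0.08304 ≈ 0.2457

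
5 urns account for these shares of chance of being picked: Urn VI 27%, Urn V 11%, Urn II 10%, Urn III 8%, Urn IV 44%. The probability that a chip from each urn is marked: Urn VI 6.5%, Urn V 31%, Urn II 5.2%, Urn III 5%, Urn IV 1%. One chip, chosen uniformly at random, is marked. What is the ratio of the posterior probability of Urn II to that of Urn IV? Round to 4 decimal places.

Unnormalized posteriors (prior × likelihood):
  Urn VI: 0.27 × 0.065 = 0.01755
  Urn V: 0.11 × 0.31 = 0.0341
  Urn II: 0.1 × 0.052 = 0.0052
  Urn III: 0.08 × 0.05 = 0.004
  Urn IV: 0.44 × 0.01 = 0.0044
Normalizing constant = 0.06525.
The ratio is 0.0052 / 0.0044 (the normalizer cancels) = 1.1818.

1.1818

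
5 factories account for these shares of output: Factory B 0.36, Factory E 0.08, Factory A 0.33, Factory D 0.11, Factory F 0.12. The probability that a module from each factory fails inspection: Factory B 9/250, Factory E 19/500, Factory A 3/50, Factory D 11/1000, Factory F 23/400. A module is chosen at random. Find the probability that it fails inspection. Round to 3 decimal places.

0.044

Prior × likelihood for each hypothesis:
  Factory B: 0.36 × 0.036 = 0.01296
  Factory E: 0.08 × 0.038 = 0.00304
  Factory A: 0.33 × 0.06 = 0.0198
  Factory D: 0.11 × 0.011 = 0.00121
  Factory F: 0.12 × 0.0575 = 0.0069
P(nonconforming) = 0.01296 + 0.00304 + 0.0198 + 0.00121 + 0.0069 = 0.04391 → 0.044.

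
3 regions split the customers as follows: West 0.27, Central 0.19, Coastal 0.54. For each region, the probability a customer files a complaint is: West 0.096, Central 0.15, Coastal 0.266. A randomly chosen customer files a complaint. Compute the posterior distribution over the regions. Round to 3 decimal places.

Prior × likelihood for each hypothesis:
  West: 0.27 × 0.096 = 0.02592
  Central: 0.19 × 0.15 = 0.0285
  Coastal: 0.54 × 0.266 = 0.14364
Sum = 0.19806.
P(West | complaint) = 0.02592/0.19806 ≈ 0.131
P(Central | complaint) = 0.0285/0.19806 ≈ 0.144
P(Coastal | complaint) = 0.14364/0.19806 ≈ 0.725
(Check: 0.131+0.144+0.725 = 1.000.)

West 0.131, Central 0.144, Coastal 0.725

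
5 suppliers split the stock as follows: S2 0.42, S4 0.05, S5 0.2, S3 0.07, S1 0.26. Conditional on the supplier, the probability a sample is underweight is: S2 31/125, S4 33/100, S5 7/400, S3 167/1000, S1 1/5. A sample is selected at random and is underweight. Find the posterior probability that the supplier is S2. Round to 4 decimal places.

0.5545

Prior × likelihood for each hypothesis:
  S2: 0.42 × 0.248 = 0.10416
  S4: 0.05 × 0.33 = 0.0165
  S5: 0.2 × 0.0175 = 0.0035
  S3: 0.07 × 0.167 = 0.01169
  S1: 0.26 × 0.2 = 0.052
Total = 0.18785.
P(S2 | evidence) = 0.10416 / 0.18785 ≈ 0.5545.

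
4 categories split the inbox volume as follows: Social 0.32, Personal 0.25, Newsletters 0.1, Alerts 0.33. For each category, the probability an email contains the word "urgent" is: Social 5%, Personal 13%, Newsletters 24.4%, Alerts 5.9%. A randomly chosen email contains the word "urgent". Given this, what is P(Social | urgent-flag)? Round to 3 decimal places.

0.173

By Bayes' rule, posterior ∝ prior × likelihood:
  Social: 0.32 × 0.05 = 0.016
  Personal: 0.25 × 0.13 = 0.0325
  Newsletters: 0.1 × 0.244 = 0.0244
  Alerts: 0.33 × 0.059 = 0.01947
Total = 0.09237.
P(Social | evidence) = 0.016 / 0.09237 ≈ 0.173.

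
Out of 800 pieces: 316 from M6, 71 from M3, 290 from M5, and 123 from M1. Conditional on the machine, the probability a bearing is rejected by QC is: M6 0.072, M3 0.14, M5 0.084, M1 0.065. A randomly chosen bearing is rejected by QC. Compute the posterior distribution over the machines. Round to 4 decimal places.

M6 0.3498, M3 0.1528, M5 0.3745, M1 0.1229

By Bayes' rule, posterior ∝ prior × likelihood:
  M6: 0.395 × 0.072 = 0.02844
  M3: 0.08875 × 0.14 = 0.012425
  M5: 0.3625 × 0.084 = 0.03045
  M1: 0.15375 × 0.065 = 0.00999375
Sum = 0.08130875.
P(M6 | rejected) = 0.02844/0.08130875 ≈ 0.3498
P(M3 | rejected) = 0.012425/0.08130875 ≈ 0.1528
P(M5 | rejected) = 0.03045/0.08130875 ≈ 0.3745
P(M1 | rejected) = 0.00999375/0.08130875 ≈ 0.1229
(Check: 0.3498+0.1528+0.3745+0.1229 = 1.0000.)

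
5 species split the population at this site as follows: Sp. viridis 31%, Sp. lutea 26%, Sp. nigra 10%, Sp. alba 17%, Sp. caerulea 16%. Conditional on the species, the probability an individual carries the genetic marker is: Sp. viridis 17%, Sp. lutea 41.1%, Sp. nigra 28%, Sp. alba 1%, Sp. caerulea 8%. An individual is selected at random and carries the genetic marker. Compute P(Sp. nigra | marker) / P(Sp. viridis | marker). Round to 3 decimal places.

Unnormalized posteriors (prior × likelihood):
  Sp. viridis: 0.31 × 0.17 = 0.0527
  Sp. lutea: 0.26 × 0.411 = 0.10686
  Sp. nigra: 0.1 × 0.28 = 0.028
  Sp. alba: 0.17 × 0.01 = 0.0017
  Sp. caerulea: 0.16 × 0.08 = 0.0128
Normalizing constant = 0.20206.
The ratio is 0.028 / 0.0527 (the normalizer cancels) = 0.531.

0.531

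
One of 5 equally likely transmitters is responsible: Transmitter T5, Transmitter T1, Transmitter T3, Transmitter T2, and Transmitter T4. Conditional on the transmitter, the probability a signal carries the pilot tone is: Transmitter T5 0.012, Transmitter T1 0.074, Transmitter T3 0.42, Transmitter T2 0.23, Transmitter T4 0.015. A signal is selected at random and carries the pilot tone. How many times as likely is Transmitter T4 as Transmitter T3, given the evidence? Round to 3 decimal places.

With a uniform prior (1/5 each), posterior ∝ likelihood:
  Transmitter T5: 0.012
  Transmitter T1: 0.074
  Transmitter T3: 0.42
  Transmitter T2: 0.23
  Transmitter T4: 0.015
Sum = 0.751.
The ratio is 0.015 / 0.42 (the normalizer cancels) = 0.036.

0.036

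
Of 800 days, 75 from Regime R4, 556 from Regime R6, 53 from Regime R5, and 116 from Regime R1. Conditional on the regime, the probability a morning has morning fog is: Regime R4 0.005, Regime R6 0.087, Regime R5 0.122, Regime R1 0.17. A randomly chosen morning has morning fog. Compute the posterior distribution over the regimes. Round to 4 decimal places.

By Bayes' rule, posterior ∝ prior × likelihood:
  Regime R4: 0.09375 × 0.005 = 0.00046875
  Regime R6: 0.695 × 0.087 = 0.060465
  Regime R5: 0.06625 × 0.122 = 0.0080825
  Regime R1: 0.145 × 0.17 = 0.02465
Normalizing constant = 0.09366625.
P(Regime R4 | fog) = 0.00046875/0.09366625 ≈ 0.0050
P(Regime R6 | fog) = 0.060465/0.09366625 ≈ 0.6455
P(Regime R5 | fog) = 0.0080825/0.09366625 ≈ 0.0863
P(Regime R1 | fog) = 0.02465/0.09366625 ≈ 0.2632

Regime R4 0.0050, Regime R6 0.6455, Regime R5 0.0863, Regime R1 0.2632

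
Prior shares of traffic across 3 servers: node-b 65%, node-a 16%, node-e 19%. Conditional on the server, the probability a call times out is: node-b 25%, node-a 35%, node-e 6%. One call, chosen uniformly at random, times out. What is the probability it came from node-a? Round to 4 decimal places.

Compute prior × likelihood for every hypothesis:
  node-b: 0.65 × 0.25 = 0.1625
  node-a: 0.16 × 0.35 = 0.056
  node-e: 0.19 × 0.06 = 0.0114
Total = 0.2299.
P(node-a | evidence) = 0.056 / 0.2299 ≈ 0.2436.

0.2436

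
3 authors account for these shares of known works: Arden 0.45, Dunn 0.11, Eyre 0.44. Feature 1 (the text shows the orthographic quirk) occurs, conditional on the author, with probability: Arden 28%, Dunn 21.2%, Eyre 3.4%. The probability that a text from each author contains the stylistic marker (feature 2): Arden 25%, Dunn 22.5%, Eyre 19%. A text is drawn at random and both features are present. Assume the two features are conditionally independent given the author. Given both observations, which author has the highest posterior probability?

Compute prior × likelihood for every hypothesis:
  Arden: 0.45 × 0.28 × 0.25 = 0.0315
  Dunn: 0.11 × 0.212 × 0.225 = 0.005247
  Eyre: 0.44 × 0.034 × 0.19 = 0.0028424
Normalizing constant = 0.0395894.
Largest term belongs to Arden, so Arden is most probable.

Arden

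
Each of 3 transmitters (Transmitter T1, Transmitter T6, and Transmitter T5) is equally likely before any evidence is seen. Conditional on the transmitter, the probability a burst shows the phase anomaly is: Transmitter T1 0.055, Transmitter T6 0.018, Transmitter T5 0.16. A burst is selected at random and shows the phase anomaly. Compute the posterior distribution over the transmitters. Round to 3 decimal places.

Transmitter T1 0.236, Transmitter T6 0.077, Transmitter T5 0.687

Since the prior is uniform, the posterior is proportional to the likelihood:
  Transmitter T1: 0.055
  Transmitter T6: 0.018
  Transmitter T5: 0.16
Normalizing constant = 0.233.
P(Transmitter T1 | anomaly) = 0.055/0.233 ≈ 0.236
P(Transmitter T6 | anomaly) = 0.018/0.233 ≈ 0.077
P(Transmitter T5 | anomaly) = 0.16/0.233 ≈ 0.687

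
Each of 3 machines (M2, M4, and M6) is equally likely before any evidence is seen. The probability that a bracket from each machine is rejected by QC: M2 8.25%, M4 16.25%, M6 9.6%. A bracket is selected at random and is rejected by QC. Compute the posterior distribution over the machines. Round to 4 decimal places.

Since the prior is uniform, the posterior is proportional to the likelihood:
  M2: 0.0825
  M4: 0.1625
  M6: 0.096
Total = 0.341.
P(M2 | rejected) = 0.0825/0.341 ≈ 0.2419
P(M4 | rejected) = 0.1625/0.341 ≈ 0.4765
P(M6 | rejected) = 0.096/0.341 ≈ 0.2815

M2 0.2419, M4 0.4765, M6 0.2815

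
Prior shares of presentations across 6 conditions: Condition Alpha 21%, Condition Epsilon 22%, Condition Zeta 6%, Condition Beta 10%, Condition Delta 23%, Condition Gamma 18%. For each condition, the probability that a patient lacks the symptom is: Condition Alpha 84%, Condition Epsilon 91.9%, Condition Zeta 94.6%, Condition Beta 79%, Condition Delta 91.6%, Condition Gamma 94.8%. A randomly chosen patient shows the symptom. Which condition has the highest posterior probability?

Condition Alpha

Taking complements, P(symptomatic | each) = Condition Alpha 0.16, Condition Epsilon 0.081, Condition Zeta 0.054, Condition Beta 0.21, Condition Delta 0.084, Condition Gamma 0.052.
Unnormalized posteriors (prior × likelihood):
  Condition Alpha: 0.21 × 0.16 = 0.0336
  Condition Epsilon: 0.22 × 0.081 = 0.01782
  Condition Zeta: 0.06 × 0.054 = 0.00324
  Condition Beta: 0.1 × 0.21 = 0.021
  Condition Delta: 0.23 × 0.084 = 0.01932
  Condition Gamma: 0.18 × 0.052 = 0.00936
Total = 0.10434.
Largest term belongs to Condition Alpha, so Condition Alpha is most probable.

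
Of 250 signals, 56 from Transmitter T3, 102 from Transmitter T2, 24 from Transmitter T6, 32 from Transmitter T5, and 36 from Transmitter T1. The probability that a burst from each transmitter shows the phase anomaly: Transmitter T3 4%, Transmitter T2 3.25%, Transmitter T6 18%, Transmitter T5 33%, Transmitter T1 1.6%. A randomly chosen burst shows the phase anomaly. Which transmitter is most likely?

Transmitter T5

Unnormalized posteriors (prior × likelihood):
  Transmitter T3: 0.224 × 0.04 = 0.00896
  Transmitter T2: 0.408 × 0.0325 = 0.01326
  Transmitter T6: 0.096 × 0.18 = 0.01728
  Transmitter T5: 0.128 × 0.33 = 0.04224
  Transmitter T1: 0.144 × 0.016 = 0.002304
Normalizing constant = 0.084044.
Largest term belongs to Transmitter T5, so Transmitter T5 is most probable.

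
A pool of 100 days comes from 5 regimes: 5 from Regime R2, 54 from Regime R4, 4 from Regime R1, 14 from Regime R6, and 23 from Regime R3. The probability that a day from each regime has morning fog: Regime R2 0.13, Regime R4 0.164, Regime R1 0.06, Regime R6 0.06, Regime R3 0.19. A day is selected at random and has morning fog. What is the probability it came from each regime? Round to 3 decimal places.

Prior × likelihood for each hypothesis:
  Regime R2: 0.05 × 0.13 = 0.0065
  Regime R4: 0.54 × 0.164 = 0.08856
  Regime R1: 0.04 × 0.06 = 0.0024
  Regime R6: 0.14 × 0.06 = 0.0084
  Regime R3: 0.23 × 0.19 = 0.0437
Sum = 0.14956.
P(Regime R2 | fog) = 0.0065/0.14956 ≈ 0.043
P(Regime R4 | fog) = 0.08856/0.14956 ≈ 0.592
P(Regime R1 | fog) = 0.0024/0.14956 ≈ 0.016
P(Regime R6 | fog) = 0.0084/0.14956 ≈ 0.056
P(Regime R3 | fog) = 0.0437/0.14956 ≈ 0.292

Regime R2 0.043, Regime R4 0.592, Regime R1 0.016, Regime R6 0.056, Regime R3 0.292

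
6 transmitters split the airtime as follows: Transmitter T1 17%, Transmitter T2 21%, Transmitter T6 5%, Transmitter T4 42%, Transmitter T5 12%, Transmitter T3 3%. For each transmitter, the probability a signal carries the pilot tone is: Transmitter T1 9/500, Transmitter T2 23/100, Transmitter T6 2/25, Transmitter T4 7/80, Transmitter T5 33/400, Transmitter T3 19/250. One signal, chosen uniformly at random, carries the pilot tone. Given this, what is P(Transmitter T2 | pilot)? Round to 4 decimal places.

Unnormalized posteriors (prior × likelihood):
  Transmitter T1: 0.17 × 0.018 = 0.00306
  Transmitter T2: 0.21 × 0.23 = 0.0483
  Transmitter T6: 0.05 × 0.08 = 0.004
  Transmitter T4: 0.42 × 0.0875 = 0.03675
  Transmitter T5: 0.12 × 0.0825 = 0.0099
  Transmitter T3: 0.03 × 0.076 = 0.00228
Total = 0.10429.
P(Transmitter T2 | evidence) = 0.0483 / 0.10429 ≈ 0.4631.

0.4631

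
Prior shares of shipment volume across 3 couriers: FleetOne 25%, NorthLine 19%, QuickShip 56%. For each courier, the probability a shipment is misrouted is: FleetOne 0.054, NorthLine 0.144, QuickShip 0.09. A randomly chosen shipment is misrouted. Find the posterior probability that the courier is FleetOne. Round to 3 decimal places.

0.148

Compute prior × likelihood for every hypothesis:
  FleetOne: 0.25 × 0.054 = 0.0135
  NorthLine: 0.19 × 0.144 = 0.02736
  QuickShip: 0.56 × 0.09 = 0.0504
Normalizing constant = 0.09126.
P(FleetOne | evidence) = 0.0135 / 0.09126 ≈ 0.148.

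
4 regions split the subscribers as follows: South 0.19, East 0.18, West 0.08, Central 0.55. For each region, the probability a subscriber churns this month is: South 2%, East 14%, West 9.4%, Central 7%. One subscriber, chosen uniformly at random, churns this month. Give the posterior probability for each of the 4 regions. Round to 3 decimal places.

South 0.051, East 0.336, West 0.100, Central 0.513

Compute prior × likelihood for every hypothesis:
  South: 0.19 × 0.02 = 0.0038
  East: 0.18 × 0.14 = 0.0252
  West: 0.08 × 0.094 = 0.00752
  Central: 0.55 × 0.07 = 0.0385
Normalizing constant = 0.07502.
P(South | churn) = 0.0038/0.07502 ≈ 0.051
P(East | churn) = 0.0252/0.07502 ≈ 0.336
P(West | churn) = 0.00752/0.07502 ≈ 0.100
P(Central | churn) = 0.0385/0.07502 ≈ 0.513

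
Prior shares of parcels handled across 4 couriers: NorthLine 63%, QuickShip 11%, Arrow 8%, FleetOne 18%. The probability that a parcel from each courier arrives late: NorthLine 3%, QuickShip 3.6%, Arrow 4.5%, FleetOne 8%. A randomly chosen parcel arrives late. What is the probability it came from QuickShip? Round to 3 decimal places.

0.097

By Bayes' rule, posterior ∝ prior × likelihood:
  NorthLine: 0.63 × 0.03 = 0.0189
  QuickShip: 0.11 × 0.036 = 0.00396
  Arrow: 0.08 × 0.045 = 0.0036
  FleetOne: 0.18 × 0.08 = 0.0144
Total = 0.04086.
P(QuickShip | evidence) = 0.00396 / 0.04086 ≈ 0.097.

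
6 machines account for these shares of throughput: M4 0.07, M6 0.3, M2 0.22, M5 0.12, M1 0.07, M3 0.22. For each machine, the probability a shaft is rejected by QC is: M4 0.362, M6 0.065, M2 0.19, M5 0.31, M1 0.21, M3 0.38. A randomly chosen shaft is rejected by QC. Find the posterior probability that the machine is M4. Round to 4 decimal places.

Compute prior × likelihood for every hypothesis:
  M4: 0.07 × 0.362 = 0.02534
  M6: 0.3 × 0.065 = 0.0195
  M2: 0.22 × 0.19 = 0.0418
  M5: 0.12 × 0.31 = 0.0372
  M1: 0.07 × 0.21 = 0.0147
  M3: 0.22 × 0.38 = 0.0836
Sum = 0.22214.
P(M4 | evidence) = 0.02534 / 0.22214 ≈ 0.1141.

0.1141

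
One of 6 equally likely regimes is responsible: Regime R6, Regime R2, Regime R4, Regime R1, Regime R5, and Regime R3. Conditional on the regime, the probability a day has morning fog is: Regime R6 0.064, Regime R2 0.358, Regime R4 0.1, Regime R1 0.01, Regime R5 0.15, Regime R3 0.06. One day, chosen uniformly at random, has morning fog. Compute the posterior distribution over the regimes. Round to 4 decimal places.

Since the prior is uniform, the posterior is proportional to the likelihood:
  Regime R6: 0.064
  Regime R2: 0.358
  Regime R4: 0.1
  Regime R1: 0.01
  Regime R5: 0.15
  Regime R3: 0.06
Sum = 0.742.
P(Regime R6 | fog) = 0.064/0.742 ≈ 0.0863
P(Regime R2 | fog) = 0.358/0.742 ≈ 0.4825
P(Regime R4 | fog) = 0.1/0.742 ≈ 0.1348
P(Regime R1 | fog) = 0.01/0.742 ≈ 0.0135
P(Regime R5 | fog) = 0.15/0.742 ≈ 0.2022
P(Regime R3 | fog) = 0.06/0.742 ≈ 0.0809
(Check: 0.0863+0.4825+0.1348+0.0135+0.2022+0.0809 = 1.0002.)

Regime R6 0.0863, Regime R2 0.4825, Regime R4 0.1348, Regime R1 0.0135, Regime R5 0.2022, Regime R3 0.0809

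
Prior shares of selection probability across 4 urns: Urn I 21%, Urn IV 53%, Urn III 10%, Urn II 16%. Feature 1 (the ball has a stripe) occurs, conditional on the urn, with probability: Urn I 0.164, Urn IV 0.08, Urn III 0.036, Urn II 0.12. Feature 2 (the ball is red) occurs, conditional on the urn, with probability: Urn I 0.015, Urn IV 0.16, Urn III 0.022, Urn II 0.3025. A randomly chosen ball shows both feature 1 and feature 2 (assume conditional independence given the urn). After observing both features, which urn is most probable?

Compute prior × likelihood for every hypothesis:
  Urn I: 0.21 × 0.164 × 0.015 = 0.0005166
  Urn IV: 0.53 × 0.08 × 0.16 = 0.006784
  Urn III: 0.1 × 0.036 × 0.022 = 0.0000792
  Urn II: 0.16 × 0.12 × 0.3025 = 0.005808
Normalizing constant = 0.0131878.
Largest term belongs to Urn IV, so Urn IV is most probable.

Urn IV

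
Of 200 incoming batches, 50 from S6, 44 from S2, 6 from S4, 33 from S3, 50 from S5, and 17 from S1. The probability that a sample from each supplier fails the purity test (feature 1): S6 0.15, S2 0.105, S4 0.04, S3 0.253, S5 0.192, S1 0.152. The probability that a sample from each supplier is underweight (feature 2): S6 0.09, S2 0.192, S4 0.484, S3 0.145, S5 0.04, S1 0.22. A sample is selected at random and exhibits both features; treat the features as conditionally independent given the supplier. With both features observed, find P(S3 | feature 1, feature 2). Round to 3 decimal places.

0.315

Compute prior × likelihood for every hypothesis:
  S6: 0.25 × 0.15 × 0.09 = 0.003375
  S2: 0.22 × 0.105 × 0.192 = 0.0044352
  S4: 0.03 × 0.04 × 0.484 = 0.0005808
  S3: 0.165 × 0.253 × 0.145 = 0.006053025
  S5: 0.25 × 0.192 × 0.04 = 0.00192
  S1: 0.085 × 0.152 × 0.22 = 0.0028424
Sum = 0.019206425.
P(S3 | evidence) = 0.006053025 / 0.019206425 ≈ 0.315.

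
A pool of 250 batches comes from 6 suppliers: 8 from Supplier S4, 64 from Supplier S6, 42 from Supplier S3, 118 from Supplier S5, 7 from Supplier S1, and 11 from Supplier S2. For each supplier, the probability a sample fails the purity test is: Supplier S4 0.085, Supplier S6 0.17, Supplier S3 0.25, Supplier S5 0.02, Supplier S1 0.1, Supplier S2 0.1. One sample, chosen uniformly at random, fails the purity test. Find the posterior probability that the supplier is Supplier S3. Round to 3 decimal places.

Compute prior × likelihood for every hypothesis:
  Supplier S4: 0.032 × 0.085 = 0.00272
  Supplier S6: 0.256 × 0.17 = 0.04352
  Supplier S3: 0.168 × 0.25 = 0.042
  Supplier S5: 0.472 × 0.02 = 0.00944
  Supplier S1: 0.028 × 0.1 = 0.0028
  Supplier S2: 0.044 × 0.1 = 0.0044
Normalizing constant = 0.10488.
P(Supplier S3 | evidence) = 0.042 / 0.10488 ≈ 0.400.

0.400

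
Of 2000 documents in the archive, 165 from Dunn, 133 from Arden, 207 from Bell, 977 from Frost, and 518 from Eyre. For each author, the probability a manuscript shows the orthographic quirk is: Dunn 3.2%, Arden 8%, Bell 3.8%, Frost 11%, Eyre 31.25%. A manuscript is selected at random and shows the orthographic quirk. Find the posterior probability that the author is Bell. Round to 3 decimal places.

0.027

Prior × likelihood for each hypothesis:
  Dunn: 0.0825 × 0.032 = 0.00264
  Arden: 0.0665 × 0.08 = 0.00532
  Bell: 0.1035 × 0.038 = 0.003933
  Frost: 0.4885 × 0.11 = 0.053735
  Eyre: 0.259 × 0.3125 = 0.0809375
Normalizing constant = 0.1465655.
P(Bell | evidence) = 0.003933 / 0.1465655 ≈ 0.027.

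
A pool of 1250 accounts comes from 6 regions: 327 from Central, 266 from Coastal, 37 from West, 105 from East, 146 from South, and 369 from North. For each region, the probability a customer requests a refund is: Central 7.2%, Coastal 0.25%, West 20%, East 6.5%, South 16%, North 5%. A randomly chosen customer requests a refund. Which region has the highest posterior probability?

Prior × likelihood for each hypothesis:
  Central: 0.2616 × 0.072 = 0.0188352
  Coastal: 0.2128 × 0.0025 = 0.000532
  West: 0.0296 × 0.2 = 0.00592
  East: 0.084 × 0.065 = 0.00546
  South: 0.1168 × 0.16 = 0.018688
  North: 0.2952 × 0.05 = 0.01476
Normalizing constant = 0.0641952.
Largest term belongs to Central, so Central is most probable.

Central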